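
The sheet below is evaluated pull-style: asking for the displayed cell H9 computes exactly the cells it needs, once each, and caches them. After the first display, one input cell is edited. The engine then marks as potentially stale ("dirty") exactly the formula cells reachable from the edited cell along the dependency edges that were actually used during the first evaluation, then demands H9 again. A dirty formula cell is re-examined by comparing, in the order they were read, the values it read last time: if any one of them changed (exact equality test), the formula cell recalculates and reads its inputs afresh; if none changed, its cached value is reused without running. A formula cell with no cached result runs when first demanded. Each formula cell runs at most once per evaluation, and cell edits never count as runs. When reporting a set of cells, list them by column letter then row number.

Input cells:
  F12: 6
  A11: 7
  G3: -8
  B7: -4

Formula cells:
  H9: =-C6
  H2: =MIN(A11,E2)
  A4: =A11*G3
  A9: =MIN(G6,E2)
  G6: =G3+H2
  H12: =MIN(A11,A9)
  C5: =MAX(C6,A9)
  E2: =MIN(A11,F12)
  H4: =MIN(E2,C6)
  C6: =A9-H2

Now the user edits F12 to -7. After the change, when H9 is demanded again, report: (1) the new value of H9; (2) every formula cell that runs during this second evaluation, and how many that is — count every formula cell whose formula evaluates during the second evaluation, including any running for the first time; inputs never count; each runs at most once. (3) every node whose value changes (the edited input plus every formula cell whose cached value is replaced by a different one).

First demand of the output computes:
  E2 = MIN(7, 6) = 6
  H2 = MIN(7, 6) = 6
  G6 = -8 + 6 = -2
  A9 = MIN(-2, 6) = -2
  C6 = -2 - 6 = -8
  H9 = -(-8) = 8

After the edit, cleaning proceeds:
  E2: a read changed (F12 6->-7) — executes, giving -7.
  H2: a read changed (E2 6->-7) — executes, giving -7.
  G6: a read changed (H2 6->-7) — executes, giving -15.
  A9: a read changed (G6 -2->-15; E2 6->-7) — executes, giving -15.
  C6: a read changed (A9 -2->-15; H2 6->-7) — executes, giving -8 — identical to its old value.
  H9: dirty, but its reads are unchanged (C6 unchanged); cached 8 stands.

Note the absorption at C6: it re-runs yet its value is the same, leaving the output's value untouched.

Demanding H9 again yields 8.
5 formula cells run: A9, C6, E2, G6, H2.
The nodes whose values change: A9, E2, F12, G6, H2.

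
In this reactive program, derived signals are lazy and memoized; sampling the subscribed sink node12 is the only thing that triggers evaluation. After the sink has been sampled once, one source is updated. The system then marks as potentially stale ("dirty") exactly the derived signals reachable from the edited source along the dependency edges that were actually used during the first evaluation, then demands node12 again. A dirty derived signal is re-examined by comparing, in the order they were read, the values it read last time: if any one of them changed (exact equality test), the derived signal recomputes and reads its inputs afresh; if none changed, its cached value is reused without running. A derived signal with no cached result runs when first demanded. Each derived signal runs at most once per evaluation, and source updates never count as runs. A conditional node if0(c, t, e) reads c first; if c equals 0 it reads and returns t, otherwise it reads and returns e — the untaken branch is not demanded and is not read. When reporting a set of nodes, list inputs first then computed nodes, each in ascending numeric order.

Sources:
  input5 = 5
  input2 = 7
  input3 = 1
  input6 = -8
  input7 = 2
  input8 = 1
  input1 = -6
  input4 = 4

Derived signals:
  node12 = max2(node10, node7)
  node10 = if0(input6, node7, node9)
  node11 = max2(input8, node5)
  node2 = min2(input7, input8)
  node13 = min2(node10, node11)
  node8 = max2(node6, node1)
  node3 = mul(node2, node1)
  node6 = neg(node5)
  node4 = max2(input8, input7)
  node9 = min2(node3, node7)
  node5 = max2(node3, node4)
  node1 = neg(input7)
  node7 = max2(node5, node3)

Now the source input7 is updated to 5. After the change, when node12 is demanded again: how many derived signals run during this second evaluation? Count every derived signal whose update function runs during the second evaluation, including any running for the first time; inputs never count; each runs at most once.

First demand of the output computes:
  node1 = neg(2) = -2
  node2 = min2(2, 1) = 1
  node3 = mul(1, -2) = -2
  node4 = max2(1, 2) = 2
  node5 = max2(-2, 2) = 2
  node7 = max2(2, -2) = 2
  node9 = min2(-2, 2) = -2
  node10 = if0(input6=-8 -> else branch node9) = -2
  node12 = max2(-2, 2) = 2

After the edit, cleaning proceeds:
  node1: a read changed (input7 2->5) — executes, giving -5.
  node2: a read changed (input7 2->5) — executes, giving 1 — identical to its old value.
  node3: a read changed (node1 -2->-5) — executes, giving -5.
  node4: a read changed (input7 2->5) — executes, giving 5.
  node5: a read changed (node3 -2->-5; node4 2->5) — executes, giving 5.
  node7: a read changed (node5 2->5; node3 -2->-5) — executes, giving 5.
  node9: a read changed (node3 -2->-5; node7 2->5) — executes, giving -5.
  node10: a read changed (node9 -2->-5) — executes, giving -5.
  node12: a read changed (node10 -2->-5; node7 2->5) — executes, giving 5.

9 derived signals run: node1, node2, node3, node4, node5, node7, node9, node10, node12.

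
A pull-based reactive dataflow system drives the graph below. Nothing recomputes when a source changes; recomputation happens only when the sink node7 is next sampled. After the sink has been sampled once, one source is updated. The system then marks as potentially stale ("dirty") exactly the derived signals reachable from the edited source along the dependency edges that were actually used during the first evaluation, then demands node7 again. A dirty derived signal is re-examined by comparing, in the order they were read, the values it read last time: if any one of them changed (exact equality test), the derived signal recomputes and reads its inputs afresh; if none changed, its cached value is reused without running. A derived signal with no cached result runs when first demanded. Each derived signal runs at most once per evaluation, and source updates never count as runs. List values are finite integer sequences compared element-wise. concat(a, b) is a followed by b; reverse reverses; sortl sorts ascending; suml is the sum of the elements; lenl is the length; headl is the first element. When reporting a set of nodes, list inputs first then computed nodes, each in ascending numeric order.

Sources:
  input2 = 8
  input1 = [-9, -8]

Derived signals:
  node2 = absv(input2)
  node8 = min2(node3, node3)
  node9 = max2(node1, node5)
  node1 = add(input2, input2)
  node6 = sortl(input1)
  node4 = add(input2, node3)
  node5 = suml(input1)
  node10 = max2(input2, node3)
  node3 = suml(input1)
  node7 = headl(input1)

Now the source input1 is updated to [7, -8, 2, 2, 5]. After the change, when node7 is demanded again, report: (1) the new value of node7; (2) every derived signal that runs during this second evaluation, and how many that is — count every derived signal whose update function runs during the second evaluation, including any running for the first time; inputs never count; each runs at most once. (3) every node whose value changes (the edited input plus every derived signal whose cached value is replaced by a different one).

First evaluation (everything demanded from the output):
  node7 = headl([-9, -8]) = -9

Propagation after the edit:
  node7: runs — input1 [-9, -8]->[7, -8, 2, 2, 5]; result 7.

New value of node7: 7.
Derived signals that run: node7 — 1 in total.
Values that change: input1, node7.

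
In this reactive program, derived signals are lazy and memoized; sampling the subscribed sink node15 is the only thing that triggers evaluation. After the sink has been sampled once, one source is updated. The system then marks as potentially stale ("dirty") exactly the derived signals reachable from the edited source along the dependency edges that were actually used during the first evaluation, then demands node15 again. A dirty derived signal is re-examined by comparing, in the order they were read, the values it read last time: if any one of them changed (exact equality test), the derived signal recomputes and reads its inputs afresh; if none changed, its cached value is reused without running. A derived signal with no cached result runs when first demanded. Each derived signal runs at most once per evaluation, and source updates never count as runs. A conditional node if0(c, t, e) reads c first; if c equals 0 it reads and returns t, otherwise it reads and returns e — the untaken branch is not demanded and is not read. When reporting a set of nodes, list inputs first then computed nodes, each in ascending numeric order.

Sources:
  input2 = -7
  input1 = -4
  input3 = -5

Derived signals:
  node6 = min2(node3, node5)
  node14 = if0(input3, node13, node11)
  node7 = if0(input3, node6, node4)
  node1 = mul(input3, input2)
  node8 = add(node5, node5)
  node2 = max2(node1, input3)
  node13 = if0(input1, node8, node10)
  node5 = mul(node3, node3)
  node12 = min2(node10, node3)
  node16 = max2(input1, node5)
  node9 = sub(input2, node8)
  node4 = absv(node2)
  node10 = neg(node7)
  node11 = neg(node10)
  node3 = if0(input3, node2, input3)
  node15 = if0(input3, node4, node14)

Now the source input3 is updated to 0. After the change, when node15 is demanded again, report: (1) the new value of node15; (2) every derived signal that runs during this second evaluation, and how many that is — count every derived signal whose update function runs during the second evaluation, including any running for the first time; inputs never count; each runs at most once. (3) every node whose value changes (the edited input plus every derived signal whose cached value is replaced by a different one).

Demanding node15 again yields 0.
4 derived signals run: node1, node2, node4, node15.
The nodes whose values change: input3, node1, node2, node4, node15.
Note the branch switch — demand abandons node7, node10, node11, node14, which are never re-examined.

First demand of the output computes:
  node1 = mul(-5, -7) = 35
  node2 = max2(35, -5) = 35
  node4 = absv(35) = 35
  node7 = if0(input3=-5 -> else branch node4) = 35
  node10 = neg(35) = -35
  node11 = neg(-35) = 35
  node14 = if0(input3=-5 -> else branch node11) = 35
  node15 = if0(input3=-5 -> else branch node14) = 35

After the edit, cleaning proceeds:
  node1: a read changed (input3 -5->0) — executes, giving 0.
  node2: a read changed (node1 35->0; input3 -5->0) — executes, giving 0.
  node4: a read changed (node2 35->0) — executes, giving 0.
  node7: stays stale; no demand reaches it after the flip.
  node10: stays stale; no demand reaches it after the flip.
  node11: stays stale; no demand reaches it after the flip.
  node14: stays stale; no demand reaches it after the flip.
  node15: a read changed (input3 -5->0) — executes, giving 0.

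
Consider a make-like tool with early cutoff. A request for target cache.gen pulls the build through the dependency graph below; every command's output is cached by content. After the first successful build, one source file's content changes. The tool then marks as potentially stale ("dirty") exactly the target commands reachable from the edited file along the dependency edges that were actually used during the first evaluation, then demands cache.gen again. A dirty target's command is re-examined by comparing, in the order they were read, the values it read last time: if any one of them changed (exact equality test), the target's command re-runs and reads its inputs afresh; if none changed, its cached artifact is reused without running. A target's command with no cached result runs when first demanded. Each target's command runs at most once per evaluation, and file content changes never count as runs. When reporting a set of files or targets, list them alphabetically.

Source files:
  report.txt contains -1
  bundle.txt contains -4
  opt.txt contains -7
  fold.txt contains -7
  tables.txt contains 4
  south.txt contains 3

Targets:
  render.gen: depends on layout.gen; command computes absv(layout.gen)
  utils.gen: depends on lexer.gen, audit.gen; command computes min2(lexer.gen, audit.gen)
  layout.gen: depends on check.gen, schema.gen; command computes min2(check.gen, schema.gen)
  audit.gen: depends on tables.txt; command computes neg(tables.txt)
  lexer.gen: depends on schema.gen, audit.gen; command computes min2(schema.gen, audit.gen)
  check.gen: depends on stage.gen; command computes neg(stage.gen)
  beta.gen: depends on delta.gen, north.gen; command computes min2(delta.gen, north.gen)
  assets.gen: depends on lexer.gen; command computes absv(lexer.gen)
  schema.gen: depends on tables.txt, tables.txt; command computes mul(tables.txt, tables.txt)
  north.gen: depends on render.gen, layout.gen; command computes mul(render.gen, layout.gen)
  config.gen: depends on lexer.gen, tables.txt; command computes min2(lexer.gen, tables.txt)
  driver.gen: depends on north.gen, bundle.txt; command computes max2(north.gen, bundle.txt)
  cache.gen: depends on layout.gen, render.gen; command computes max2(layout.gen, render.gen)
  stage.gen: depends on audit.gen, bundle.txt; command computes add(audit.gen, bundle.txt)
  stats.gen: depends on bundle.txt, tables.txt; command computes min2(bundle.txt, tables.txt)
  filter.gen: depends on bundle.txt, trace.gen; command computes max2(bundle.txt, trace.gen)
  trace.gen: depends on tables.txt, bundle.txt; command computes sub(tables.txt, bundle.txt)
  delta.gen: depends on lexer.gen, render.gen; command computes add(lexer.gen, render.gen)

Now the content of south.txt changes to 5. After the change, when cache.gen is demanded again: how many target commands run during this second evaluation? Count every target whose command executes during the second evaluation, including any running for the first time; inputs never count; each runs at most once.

0 target commands run: none.
Note the shortcut — nothing in the graph depends on south.txt at all, so no recomputation happens.

First demand of the output computes:
  audit.gen = neg(4) = -4
  schema.gen = mul(4, 4) = 16
  stage.gen = add(-4, -4) = -8
  check.gen = neg(-8) = 8
  layout.gen = min2(8, 16) = 8
  render.gen = absv(8) = 8
  cache.gen = max2(8, 8) = 8

After the edit, cleaning proceeds:
  no node depends on south.txt at all; the second demand re-runs nothing.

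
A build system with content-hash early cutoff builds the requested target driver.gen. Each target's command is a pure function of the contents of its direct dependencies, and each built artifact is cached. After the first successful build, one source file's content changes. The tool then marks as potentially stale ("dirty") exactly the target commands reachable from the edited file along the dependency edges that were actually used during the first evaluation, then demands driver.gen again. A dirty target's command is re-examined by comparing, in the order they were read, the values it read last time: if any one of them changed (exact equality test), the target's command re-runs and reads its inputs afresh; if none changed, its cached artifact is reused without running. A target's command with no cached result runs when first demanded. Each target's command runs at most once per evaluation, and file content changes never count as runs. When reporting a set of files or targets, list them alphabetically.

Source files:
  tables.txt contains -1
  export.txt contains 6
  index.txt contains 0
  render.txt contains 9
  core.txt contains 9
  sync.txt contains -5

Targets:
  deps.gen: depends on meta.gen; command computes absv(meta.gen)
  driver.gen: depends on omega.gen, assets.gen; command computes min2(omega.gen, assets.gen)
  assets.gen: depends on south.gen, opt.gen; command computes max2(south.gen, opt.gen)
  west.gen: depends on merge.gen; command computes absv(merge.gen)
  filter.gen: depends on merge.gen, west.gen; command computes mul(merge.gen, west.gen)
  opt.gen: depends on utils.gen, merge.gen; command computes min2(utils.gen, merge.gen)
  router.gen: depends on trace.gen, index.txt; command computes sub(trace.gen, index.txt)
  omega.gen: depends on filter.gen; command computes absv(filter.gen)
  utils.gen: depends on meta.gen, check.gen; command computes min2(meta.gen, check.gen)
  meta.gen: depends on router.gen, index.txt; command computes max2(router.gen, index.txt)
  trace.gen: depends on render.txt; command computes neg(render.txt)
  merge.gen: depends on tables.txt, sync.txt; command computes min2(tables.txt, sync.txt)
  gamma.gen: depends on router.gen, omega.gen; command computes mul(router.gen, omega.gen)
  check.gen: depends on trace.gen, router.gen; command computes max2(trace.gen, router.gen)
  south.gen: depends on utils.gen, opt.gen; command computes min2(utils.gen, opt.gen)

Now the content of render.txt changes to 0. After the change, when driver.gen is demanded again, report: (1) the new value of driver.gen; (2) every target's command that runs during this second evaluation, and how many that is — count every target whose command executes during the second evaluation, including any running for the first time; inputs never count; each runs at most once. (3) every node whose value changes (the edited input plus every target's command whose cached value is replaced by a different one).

First evaluation (everything demanded from the output):
  merge.gen = min2(-1, -5) = -5
  trace.gen = neg(9) = -9
  router.gen = sub(-9, 0) = -9
  check.gen = max2(-9, -9) = -9
  meta.gen = max2(-9, 0) = 0
  utils.gen = min2(0, -9) = -9
  opt.gen = min2(-9, -5) = -9
  south.gen = min2(-9, -9) = -9
  assets.gen = max2(-9, -9) = -9
  west.gen = absv(-5) = 5
  filter.gen = mul(-5, 5) = -25
  omega.gen = absv(-25) = 25
  driver.gen = min2(25, -9) = -9

Propagation after the edit:
  trace.gen: runs — render.txt 9->0; result 0.
  router.gen: runs — trace.gen -9->0; result 0.
  check.gen: runs — trace.gen -9->0; router.gen -9->0; result 0.
  meta.gen: runs — router.gen -9->0; result 0 (same value as before).
  utils.gen: runs — check.gen -9->0; result 0.
  opt.gen: runs — utils.gen -9->0; result -5.
  south.gen: runs — utils.gen -9->0; opt.gen -9->-5; result -5.
  assets.gen: runs — south.gen -9->-5; opt.gen -9->-5; result -5.
  driver.gen: runs — assets.gen -9->-5; result -5.

New value of driver.gen: -5.
Target commands that run: assets.gen, check.gen, driver.gen, meta.gen, opt.gen, router.gen, south.gen, trace.gen, utils.gen — 9 in total.
Values that change: assets.gen, check.gen, driver.gen, opt.gen, render.txt, router.gen, south.gen, trace.gen, utils.gen.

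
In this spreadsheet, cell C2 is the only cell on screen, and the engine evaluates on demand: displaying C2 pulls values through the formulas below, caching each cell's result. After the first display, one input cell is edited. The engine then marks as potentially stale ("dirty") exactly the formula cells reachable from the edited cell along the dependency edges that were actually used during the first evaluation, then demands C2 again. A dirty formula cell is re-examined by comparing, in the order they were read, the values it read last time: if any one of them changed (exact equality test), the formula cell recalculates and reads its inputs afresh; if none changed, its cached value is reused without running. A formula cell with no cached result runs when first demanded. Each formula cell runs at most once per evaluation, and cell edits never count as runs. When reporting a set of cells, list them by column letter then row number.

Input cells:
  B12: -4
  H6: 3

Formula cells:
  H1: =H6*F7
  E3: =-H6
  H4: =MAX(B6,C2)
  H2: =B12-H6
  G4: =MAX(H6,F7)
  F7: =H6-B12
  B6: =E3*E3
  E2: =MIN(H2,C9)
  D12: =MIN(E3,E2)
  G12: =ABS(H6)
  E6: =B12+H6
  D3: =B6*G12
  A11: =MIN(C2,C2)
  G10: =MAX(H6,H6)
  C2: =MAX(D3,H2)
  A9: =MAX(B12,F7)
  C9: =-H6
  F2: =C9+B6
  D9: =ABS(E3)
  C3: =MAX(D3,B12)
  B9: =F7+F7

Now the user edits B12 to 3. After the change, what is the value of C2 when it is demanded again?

Initial pass — values computed on the first demand:
  E3 = -(3) = -3
  B6 = -3 * -3 = 9
  G12 = ABS(3) = 3
  D3 = 9 * 3 = 27
  H2 = -4 - 3 = -7
  C2 = MAX(27, -7) = 27

Second demand — change propagation:
  H2: re-runs because B12 -4->3; new result 0.
  C2: re-runs because H2 -7->0; new result 27 (unchanged).

C2 now evaluates to 27.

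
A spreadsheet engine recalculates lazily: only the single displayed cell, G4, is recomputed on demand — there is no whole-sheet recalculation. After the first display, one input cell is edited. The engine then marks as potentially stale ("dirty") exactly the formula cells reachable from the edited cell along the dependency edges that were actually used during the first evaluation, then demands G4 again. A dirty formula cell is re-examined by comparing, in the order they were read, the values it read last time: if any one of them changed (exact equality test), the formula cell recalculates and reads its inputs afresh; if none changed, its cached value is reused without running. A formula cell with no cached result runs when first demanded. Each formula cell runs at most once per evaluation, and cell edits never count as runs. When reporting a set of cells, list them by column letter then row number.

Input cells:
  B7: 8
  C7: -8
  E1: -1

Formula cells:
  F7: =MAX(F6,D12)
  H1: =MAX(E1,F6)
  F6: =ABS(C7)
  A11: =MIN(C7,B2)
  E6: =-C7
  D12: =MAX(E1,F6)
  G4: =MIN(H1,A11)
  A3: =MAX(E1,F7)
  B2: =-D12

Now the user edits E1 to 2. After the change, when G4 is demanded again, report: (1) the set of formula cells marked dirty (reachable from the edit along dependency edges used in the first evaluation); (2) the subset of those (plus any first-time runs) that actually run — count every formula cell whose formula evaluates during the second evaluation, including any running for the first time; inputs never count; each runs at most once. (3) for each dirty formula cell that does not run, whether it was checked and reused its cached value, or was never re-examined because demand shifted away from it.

First evaluation (everything demanded from the output):
  F6 = ABS(-8) = 8
  D12 = MAX(-1, 8) = 8
  B2 = -(8) = -8
  A11 = MIN(-8, -8) = -8
  H1 = MAX(-1, 8) = 8
  G4 = MIN(8, -8) = -8

Propagation after the edit:
  D12: runs — E1 -1->2; result 8 (same value as before).
  B2: checked — values it read are unchanged (D12 unchanged); reused cached -8 without running.
  A11: checked — values it read are unchanged (C7 unchanged, B2 unchanged); reused cached -8 without running.
  H1: runs — E1 -1->2; result 8 (same value as before).
  G4: checked — values it read are unchanged (H1 unchanged, A11 unchanged); reused cached -8 without running.

Key observation: the cutoff stops propagation at B2 — its inputs' values are unchanged, so it reuses its cache.

Marked dirty: A11, B2, D12, G4, H1.
Formula cells that run: D12, H1 — 2 in total.
Checked but reused from cache: A11, B2, G4.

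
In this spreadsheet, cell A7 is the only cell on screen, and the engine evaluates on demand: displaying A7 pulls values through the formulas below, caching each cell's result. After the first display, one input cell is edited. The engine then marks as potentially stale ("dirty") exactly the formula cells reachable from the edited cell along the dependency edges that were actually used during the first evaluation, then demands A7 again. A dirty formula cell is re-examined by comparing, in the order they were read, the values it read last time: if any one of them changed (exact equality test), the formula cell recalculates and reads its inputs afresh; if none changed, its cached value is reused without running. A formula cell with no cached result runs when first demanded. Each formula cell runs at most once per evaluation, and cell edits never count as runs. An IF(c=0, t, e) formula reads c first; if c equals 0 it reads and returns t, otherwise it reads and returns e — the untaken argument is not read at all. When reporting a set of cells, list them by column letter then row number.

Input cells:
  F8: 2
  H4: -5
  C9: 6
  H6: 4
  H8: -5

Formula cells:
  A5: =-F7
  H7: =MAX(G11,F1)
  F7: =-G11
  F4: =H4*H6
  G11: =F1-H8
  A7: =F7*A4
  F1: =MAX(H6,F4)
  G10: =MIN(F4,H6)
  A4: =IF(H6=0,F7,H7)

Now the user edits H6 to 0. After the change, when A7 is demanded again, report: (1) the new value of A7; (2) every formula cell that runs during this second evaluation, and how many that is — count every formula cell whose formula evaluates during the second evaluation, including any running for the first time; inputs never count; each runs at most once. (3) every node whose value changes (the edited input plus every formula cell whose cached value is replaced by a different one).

A7 now evaluates to 25.
Run set: A4, A7, F1, F4, F7, G11 (6 run).
Changed values: A4, A7, F1, F4, F7, G11, H6.
The important point: the flipped condition redirects demand; H7 is left stale, never re-checked.

Initial pass — values computed on the first demand:
  F4 = -5 * 4 = -20
  F1 = MAX(4, -20) = 4
  G11 = 4 - -5 = 9
  F7 = -(9) = -9
  H7 = MAX(9, 4) = 9
  A4 = IF(H6=0: H6=4 -> else branch H7) = 9
  A7 = -9 * 9 = -81

Second demand — change propagation:
  F4: re-runs because H6 4->0; new result 0.
  F1: re-runs because H6 4->0; F4 -20->0; new result 0.
  G11: re-runs because F1 4->0; new result 5.
  F7: re-runs because G11 9->5; new result -5.
  H7: dirty yet unreached — the second evaluation never asks for it.
  A4: re-runs because H6 4->0; new result -5.
  A7: re-runs because F7 -9->-5; A4 9->-5; new result 25.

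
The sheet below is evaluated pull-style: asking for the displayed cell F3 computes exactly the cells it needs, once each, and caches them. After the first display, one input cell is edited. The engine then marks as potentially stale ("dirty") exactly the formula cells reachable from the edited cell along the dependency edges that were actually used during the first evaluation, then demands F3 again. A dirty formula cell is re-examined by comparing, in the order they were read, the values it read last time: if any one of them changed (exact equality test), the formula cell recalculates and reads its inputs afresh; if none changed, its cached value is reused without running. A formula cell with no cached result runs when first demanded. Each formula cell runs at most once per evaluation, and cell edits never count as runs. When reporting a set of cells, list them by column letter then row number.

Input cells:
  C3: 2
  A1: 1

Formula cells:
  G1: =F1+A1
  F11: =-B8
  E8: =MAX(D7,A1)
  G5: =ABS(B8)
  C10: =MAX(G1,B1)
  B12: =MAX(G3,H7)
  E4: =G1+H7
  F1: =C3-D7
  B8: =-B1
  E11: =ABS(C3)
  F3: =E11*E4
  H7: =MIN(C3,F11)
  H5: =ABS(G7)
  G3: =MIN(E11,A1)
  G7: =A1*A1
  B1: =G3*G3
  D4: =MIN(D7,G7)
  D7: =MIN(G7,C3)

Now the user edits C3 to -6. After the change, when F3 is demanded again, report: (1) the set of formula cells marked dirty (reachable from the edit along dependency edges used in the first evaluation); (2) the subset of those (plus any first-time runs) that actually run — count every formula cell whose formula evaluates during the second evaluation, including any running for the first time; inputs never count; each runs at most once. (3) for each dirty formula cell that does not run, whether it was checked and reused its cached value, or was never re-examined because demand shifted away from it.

First demand of the output computes:
  E11 = ABS(2) = 2
  G3 = MIN(2, 1) = 1
  B1 = 1 * 1 = 1
  B8 = -(1) = -1
  F11 = -(-1) = 1
  G7 = 1 * 1 = 1
  D7 = MIN(1, 2) = 1
  F1 = 2 - 1 = 1
  G1 = 1 + 1 = 2
  H7 = MIN(2, 1) = 1
  E4 = 2 + 1 = 3
  F3 = 2 * 3 = 6

After the edit, cleaning proceeds:
  D7: a read changed (C3 2->-6) — executes, giving -6.
  E11: a read changed (C3 2->-6) — executes, giving 6.
  F1: a read changed (C3 2->-6; D7 1->-6) — executes, giving 0.
  G1: a read changed (F1 1->0) — executes, giving 1.
  G3: a read changed (E11 2->6) — executes, giving 1 — identical to its old value.
  B1: dirty, but its reads are unchanged (G3 unchanged, G3 unchanged); cached 1 stands.
  B8: dirty, but its reads are unchanged (B1 unchanged); cached -1 stands.
  F11: dirty, but its reads are unchanged (B8 unchanged); cached 1 stands.
  H7: a read changed (C3 2->-6) — executes, giving -6.
  E4: a read changed (G1 2->1; H7 1->-6) — executes, giving -5.
  F3: a read changed (E11 2->6; E4 3->-5) — executes, giving -30.

Note where the cutoff bites: B1 is checked, finds nothing changed, and keeps its cache.

The edit dirties: B1, B8, D7, E4, E11, F1, F3, F11, G1, G3, H7.
8 formula cells run: D7, E4, E11, F1, F3, G1, G3, H7.
Cache hits after checking: B1, B8, F11.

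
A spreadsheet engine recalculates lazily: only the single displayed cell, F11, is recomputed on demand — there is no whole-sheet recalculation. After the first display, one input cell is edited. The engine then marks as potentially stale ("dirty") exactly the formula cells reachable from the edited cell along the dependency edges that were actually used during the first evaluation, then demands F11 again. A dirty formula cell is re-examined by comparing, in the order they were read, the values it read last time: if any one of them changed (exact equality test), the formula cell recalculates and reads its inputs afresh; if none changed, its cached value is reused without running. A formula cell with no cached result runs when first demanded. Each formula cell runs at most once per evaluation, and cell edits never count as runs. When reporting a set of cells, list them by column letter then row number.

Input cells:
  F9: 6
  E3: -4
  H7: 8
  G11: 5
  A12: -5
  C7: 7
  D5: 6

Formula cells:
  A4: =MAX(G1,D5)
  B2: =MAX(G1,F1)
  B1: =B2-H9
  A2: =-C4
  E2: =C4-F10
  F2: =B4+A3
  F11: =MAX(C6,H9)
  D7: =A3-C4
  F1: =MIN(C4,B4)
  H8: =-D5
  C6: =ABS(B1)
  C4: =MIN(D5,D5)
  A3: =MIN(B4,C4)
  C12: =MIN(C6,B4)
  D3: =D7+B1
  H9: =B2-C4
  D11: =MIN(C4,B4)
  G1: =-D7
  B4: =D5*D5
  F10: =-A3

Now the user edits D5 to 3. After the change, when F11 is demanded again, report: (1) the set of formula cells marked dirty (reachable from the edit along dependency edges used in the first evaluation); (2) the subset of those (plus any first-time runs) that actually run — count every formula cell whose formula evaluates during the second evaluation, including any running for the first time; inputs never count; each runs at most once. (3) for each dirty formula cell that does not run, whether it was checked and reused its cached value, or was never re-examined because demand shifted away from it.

Marked dirty: A3, B1, B2, B4, C4, C6, D7, F1, F11, G1, H9.
Formula cells that run: A3, B1, B2, B4, C4, C6, D7, F1, F11, H9 — 10 in total.
Checked but reused from cache: G1.
Key observation: the cutoff stops propagation at G1 — its inputs' values are unchanged, so it reuses its cache.

First evaluation (everything demanded from the output):
  B4 = 6 * 6 = 36
  C4 = MIN(6, 6) = 6
  A3 = MIN(36, 6) = 6
  D7 = 6 - 6 = 0
  F1 = MIN(6, 36) = 6
  G1 = -(0) = 0
  B2 = MAX(0, 6) = 6
  H9 = 6 - 6 = 0
  B1 = 6 - 0 = 6
  C6 = ABS(6) = 6
  F11 = MAX(6, 0) = 6

Propagation after the edit:
  B4: runs — D5 6->3; D5 6->3; result 9.
  C4: runs — D5 6->3; D5 6->3; result 3.
  A3: runs — B4 36->9; C4 6->3; result 3.
  D7: runs — A3 6->3; C4 6->3; result 0 (same value as before).
  F1: runs — C4 6->3; B4 36->9; result 3.
  G1: checked — values it read are unchanged (D7 unchanged); reused cached 0 without running.
  B2: runs — F1 6->3; result 3.
  H9: runs — B2 6->3; C4 6->3; result 0 (same value as before).
  B1: runs — B2 6->3; result 3.
  C6: runs — B1 6->3; result 3.
  F11: runs — C6 6->3; result 3.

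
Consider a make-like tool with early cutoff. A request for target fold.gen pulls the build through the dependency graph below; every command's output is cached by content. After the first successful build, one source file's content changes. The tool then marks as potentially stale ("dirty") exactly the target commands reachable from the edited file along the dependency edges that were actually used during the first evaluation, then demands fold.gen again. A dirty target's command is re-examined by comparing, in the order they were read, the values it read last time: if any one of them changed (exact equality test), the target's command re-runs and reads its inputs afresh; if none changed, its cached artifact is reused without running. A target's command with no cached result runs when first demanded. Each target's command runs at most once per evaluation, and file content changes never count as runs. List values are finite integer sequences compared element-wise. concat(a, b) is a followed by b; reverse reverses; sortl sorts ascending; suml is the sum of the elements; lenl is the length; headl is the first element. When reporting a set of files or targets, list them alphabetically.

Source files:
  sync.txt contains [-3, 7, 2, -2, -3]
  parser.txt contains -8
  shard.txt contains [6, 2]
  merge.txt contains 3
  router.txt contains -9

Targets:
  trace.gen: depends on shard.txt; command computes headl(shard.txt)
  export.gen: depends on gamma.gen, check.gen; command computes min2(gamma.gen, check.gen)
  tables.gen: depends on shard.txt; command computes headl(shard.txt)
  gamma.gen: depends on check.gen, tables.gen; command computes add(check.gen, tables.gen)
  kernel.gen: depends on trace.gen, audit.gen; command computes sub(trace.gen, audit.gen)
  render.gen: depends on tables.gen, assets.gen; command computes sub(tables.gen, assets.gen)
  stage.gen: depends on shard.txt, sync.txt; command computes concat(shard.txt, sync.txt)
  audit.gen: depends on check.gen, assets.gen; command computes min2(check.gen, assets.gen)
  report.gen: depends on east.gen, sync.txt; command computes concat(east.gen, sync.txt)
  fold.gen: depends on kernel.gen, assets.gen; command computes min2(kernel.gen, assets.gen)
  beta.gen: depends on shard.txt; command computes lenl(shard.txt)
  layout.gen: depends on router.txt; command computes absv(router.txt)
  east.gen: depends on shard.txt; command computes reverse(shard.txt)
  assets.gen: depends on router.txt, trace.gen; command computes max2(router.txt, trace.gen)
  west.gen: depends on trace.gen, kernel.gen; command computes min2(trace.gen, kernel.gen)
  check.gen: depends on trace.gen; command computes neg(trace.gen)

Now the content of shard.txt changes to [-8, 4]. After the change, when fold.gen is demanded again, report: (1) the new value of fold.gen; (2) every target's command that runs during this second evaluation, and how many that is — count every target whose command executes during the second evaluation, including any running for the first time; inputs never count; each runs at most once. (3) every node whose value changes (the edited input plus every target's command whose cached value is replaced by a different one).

First demand of the output computes:
  trace.gen = headl([6, 2]) = 6
  assets.gen = max2(-9, 6) = 6
  check.gen = neg(6) = -6
  audit.gen = min2(-6, 6) = -6
  kernel.gen = sub(6, -6) = 12
  fold.gen = min2(12, 6) = 6

After the edit, cleaning proceeds:
  trace.gen: a read changed (shard.txt [6, 2]->[-8, 4]) — executes, giving -8.
  assets.gen: a read changed (trace.gen 6->-8) — executes, giving -8.
  check.gen: a read changed (trace.gen 6->-8) — executes, giving 8.
  audit.gen: a read changed (check.gen -6->8; assets.gen 6->-8) — executes, giving -8.
  kernel.gen: a read changed (trace.gen 6->-8; audit.gen -6->-8) — executes, giving 0.
  fold.gen: a read changed (kernel.gen 12->0; assets.gen 6->-8) — executes, giving -8.

Demanding fold.gen again yields -8.
6 target commands run: assets.gen, audit.gen, check.gen, fold.gen, kernel.gen, trace.gen.
The nodes whose values change: assets.gen, audit.gen, check.gen, fold.gen, kernel.gen, shard.txt, trace.gen.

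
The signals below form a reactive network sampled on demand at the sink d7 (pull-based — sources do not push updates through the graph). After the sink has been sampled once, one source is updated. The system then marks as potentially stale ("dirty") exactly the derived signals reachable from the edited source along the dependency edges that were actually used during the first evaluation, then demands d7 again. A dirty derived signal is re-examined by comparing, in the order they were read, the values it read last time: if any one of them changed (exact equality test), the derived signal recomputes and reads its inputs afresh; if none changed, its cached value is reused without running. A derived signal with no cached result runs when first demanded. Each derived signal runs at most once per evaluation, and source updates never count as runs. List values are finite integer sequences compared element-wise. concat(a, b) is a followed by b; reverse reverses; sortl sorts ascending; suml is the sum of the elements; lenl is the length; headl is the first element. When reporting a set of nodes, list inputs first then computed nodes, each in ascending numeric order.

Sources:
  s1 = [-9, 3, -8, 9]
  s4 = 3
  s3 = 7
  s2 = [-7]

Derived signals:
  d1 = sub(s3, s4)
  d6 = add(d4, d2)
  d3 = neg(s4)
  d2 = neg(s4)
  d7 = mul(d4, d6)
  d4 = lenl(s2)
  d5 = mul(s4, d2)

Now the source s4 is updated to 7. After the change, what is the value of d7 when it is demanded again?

d7 now evaluates to -6.

Initial pass — values computed on the first demand:
  d2 = neg(3) = -3
  d4 = lenl([-7]) = 1
  d6 = add(1, -3) = -2
  d7 = mul(1, -2) = -2

Second demand — change propagation:
  d2: re-runs because s4 3->7; new result -7.
  d6: re-runs because d2 -3->-7; new result -6.
  d7: re-runs because d6 -2->-6; new result -6.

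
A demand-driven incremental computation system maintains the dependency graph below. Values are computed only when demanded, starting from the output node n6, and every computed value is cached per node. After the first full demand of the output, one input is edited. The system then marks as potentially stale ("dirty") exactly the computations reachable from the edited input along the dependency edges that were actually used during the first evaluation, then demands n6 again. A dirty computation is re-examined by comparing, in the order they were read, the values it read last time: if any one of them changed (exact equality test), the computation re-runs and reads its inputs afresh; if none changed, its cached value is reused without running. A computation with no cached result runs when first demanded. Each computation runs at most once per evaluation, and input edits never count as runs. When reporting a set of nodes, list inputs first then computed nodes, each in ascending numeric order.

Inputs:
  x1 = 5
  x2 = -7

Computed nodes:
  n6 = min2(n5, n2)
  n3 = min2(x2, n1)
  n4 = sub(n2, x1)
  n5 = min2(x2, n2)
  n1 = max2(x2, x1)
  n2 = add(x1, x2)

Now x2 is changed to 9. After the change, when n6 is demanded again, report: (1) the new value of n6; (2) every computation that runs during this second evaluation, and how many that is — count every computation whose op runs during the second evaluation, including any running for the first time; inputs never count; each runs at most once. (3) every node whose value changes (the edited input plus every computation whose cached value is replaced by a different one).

New value of n6: 9.
Computations that run: n2, n5, n6 — 3 in total.
Values that change: x2, n2, n5, n6.

First evaluation (everything demanded from the output):
  n2 = add(5, -7) = -2
  n5 = min2(-7, -2) = -7
  n6 = min2(-7, -2) = -7

Propagation after the edit:
  n2: runs — x2 -7->9; result 14.
  n5: runs — x2 -7->9; n2 -2->14; result 9.
  n6: runs — n5 -7->9; n2 -2->14; result 9.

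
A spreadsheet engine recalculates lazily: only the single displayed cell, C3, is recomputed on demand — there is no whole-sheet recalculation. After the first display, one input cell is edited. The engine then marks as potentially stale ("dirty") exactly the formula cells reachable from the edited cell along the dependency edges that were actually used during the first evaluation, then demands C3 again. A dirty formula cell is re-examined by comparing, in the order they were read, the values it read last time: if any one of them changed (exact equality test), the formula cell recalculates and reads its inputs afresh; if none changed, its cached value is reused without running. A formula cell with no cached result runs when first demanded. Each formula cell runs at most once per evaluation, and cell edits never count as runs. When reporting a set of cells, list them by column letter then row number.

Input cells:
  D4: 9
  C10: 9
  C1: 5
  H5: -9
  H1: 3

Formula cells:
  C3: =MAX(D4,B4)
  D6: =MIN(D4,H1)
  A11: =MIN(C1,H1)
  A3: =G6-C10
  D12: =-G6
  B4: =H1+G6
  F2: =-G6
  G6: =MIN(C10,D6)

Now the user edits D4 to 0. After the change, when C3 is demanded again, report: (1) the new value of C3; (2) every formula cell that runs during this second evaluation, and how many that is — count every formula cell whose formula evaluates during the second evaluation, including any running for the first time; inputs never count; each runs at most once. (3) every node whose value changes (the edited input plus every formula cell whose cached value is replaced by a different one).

First evaluation (everything demanded from the output):
  D6 = MIN(9, 3) = 3
  G6 = MIN(9, 3) = 3
  B4 = 3 + 3 = 6
  C3 = MAX(9, 6) = 9

Propagation after the edit:
  D6: runs — D4 9->0; result 0.
  G6: runs — D6 3->0; result 0.
  B4: runs — G6 3->0; result 3.
  C3: runs — D4 9->0; B4 6->3; result 3.

New value of C3: 3.
Formula cells that run: B4, C3, D6, G6 — 4 in total.
Values that change: B4, C3, D4, D6, G6.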